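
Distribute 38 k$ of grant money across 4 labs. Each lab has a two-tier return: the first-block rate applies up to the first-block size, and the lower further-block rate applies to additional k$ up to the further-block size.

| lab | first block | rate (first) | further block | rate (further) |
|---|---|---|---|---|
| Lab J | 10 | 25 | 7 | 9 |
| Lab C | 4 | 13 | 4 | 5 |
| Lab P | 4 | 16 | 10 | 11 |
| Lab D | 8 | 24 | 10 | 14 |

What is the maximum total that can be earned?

Treat each block as its own option and order by rate: Lab J/first 25 > Lab D/first 24 > Lab P/first 16 > Lab D/second 14 > Lab C/first 13 > Lab P/second 11 > Lab J/second 9 > Lab C/second 5.
Lab J first at 25: fill all 10 ; 28 left.
Fill Lab D first block (8 at 24) ; 20 left.
Lab P first at 16: fill all 4 ; 16 left.
Lab D/second (14): +10 ; 6 left.
Fill Lab C first block (4 at 13) ; 2 left.
Lab P second at 11: only 2 left, fill 2.
Total = 25×10 + 24×8 + 16×4 + 14×10 + 13×4 + 11×2 = 720.

720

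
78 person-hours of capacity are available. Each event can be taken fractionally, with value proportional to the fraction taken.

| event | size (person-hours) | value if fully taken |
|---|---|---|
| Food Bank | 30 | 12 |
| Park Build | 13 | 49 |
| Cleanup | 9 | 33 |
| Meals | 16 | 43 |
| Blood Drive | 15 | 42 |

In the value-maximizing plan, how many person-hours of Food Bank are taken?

25

Sort by value density: Park Build 49/13≈3.77, Cleanup 33/9≈3.67, Blood Drive 42/15≈2.8, Meals 43/16≈2.69, Food Bank 12/30≈0.4.
Park Build: take in full, 13 person-hours for value 49 → 65 left.
Cleanup: take in full, 9 person-hours for value 33 → 56 left.
Blood Drive: take in full, 15 person-hours for value 42 → 41 left.
All 16 person-hours of Meals fit (value 43) → 25 remain.
25 person-hours left: a 25/30 share of Food Bank gives 12×25/30 = 10.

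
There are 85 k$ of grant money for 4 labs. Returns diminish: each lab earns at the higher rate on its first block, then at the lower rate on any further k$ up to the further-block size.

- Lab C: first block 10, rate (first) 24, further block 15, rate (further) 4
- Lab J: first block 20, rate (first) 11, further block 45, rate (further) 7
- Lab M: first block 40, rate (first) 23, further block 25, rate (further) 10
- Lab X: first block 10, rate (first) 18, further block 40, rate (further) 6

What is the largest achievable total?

Order all 8 blocks by rate: Lab C/first 24 > Lab M/first 23 > Lab X/first 18 > Lab J/first 11 > Lab M/second 10 > Lab J/second 7 > Lab X/second 6 > Lab C/second 4.
Lab C/first (24): +10 — 75 left.
Fill Lab M first block (40 at 23) — 35 left.
Lab X/first (18): +10 — 25 left.
Lab J/first (11): +20 — 5 left.
5 remain; put them into Lab M second at 10.
Total = 24×10 + 23×40 + 18×10 + 11×20 + 10×5 = 1610.

1610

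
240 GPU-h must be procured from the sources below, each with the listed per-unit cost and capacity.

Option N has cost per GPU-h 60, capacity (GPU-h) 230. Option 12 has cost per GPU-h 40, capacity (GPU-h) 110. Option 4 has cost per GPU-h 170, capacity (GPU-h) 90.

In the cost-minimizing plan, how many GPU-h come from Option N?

130

Use sources in increasing cost order.
Option 12 at 40: take all 110 GPU-h → 130 still needed.
Option N (60): take the remaining 130 → done.
Option 4: unused.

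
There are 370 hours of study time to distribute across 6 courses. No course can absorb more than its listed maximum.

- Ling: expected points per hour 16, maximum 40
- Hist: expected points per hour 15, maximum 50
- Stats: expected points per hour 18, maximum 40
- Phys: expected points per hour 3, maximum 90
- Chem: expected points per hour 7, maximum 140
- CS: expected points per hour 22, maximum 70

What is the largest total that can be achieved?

Order the courses by expected points per hour: CS 22 > Stats 18 > Ling 16 > Hist 15 > Chem 7 > Phys 3.
CS: +70 to 70 (cap) → 300 left.
Stats takes 40 to reach its cap of 40 → 260 left.
Ling: +40 to 40 (cap) → 220 left.
Hist: +50 to 50 (cap) → 170 left.
Chem takes 140 to reach its cap of 140 → 30 left.
Only 30 left; Phys takes them to reach 30.
Total = 16×40 + 15×50 + 18×40 + 3×30 + 7×140 + 22×70 = 4720.

4720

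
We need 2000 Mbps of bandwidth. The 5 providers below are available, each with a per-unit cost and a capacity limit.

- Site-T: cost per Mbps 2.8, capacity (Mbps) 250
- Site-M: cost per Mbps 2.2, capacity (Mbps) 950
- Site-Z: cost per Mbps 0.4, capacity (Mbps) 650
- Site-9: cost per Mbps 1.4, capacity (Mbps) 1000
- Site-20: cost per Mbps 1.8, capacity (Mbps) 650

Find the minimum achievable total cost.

Cheapest first:
Site-Z at 0.4: take all 650 Mbps ; 1350 still needed.
Site-9 at 1.4: take all 1000 Mbps ; 350 still needed.
Take 350 from Site-20 at 1.8 to finish.
Site-M, Site-T: unused.
Cost = 650×0.4 + 1000×1.4 + 350×1.8 = 2290.

2290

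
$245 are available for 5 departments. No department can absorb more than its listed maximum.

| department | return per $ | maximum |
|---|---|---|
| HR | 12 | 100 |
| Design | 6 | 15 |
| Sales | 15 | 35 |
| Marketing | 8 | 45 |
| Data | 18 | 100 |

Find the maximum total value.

Rank by return per $: Data 18 > Sales 15 > HR 12 > Marketing 8 > Design 6.
Data: +100 to 100 (cap) → 145 left.
Sales: +35 to 35 (cap) → 110 left.
HR: +100 to 100 (cap) → 10 left.
Only 10 left; Marketing takes them to reach 10.
Total = 12×100 + 15×35 + 8×10 + 18×100 = 3605.

3605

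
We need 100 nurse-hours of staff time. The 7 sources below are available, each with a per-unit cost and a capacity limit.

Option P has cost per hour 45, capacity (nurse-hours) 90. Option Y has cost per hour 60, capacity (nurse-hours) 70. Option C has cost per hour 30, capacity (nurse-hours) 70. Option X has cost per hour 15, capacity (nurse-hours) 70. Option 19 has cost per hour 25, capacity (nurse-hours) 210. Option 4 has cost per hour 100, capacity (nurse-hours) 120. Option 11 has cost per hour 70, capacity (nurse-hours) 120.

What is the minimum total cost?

1800

Fill from the cheapest source first.
Option X (15): use full 70 — 30 nurse-hours to go.
Take 30 from Option 19 at 25 to finish.
Option C, Option P, Option Y, Option 11, Option 4: unused.
Cost = 70×15 + 30×25 = 1800.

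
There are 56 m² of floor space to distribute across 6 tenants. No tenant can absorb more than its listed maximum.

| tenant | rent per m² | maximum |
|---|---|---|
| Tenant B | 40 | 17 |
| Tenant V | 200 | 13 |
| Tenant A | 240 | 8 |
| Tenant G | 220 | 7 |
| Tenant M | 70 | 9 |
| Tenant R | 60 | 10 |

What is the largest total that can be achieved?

Highest rent per m² first: Tenant A 240 > Tenant G 220 > Tenant V 200 > Tenant M 70 > Tenant R 60 > Tenant B 40.
Give Tenant A 8 to hit its cap of 8 ; 48 left.
Tenant G: +7 to 7 (cap) ; 41 left.
Tenant V: +13 to 13 (cap) ; 28 left.
Tenant M takes 9 to reach its cap of 9 ; 19 left.
Tenant R takes 10 to reach its cap of 10 ; 9 left.
Only 9 left; Tenant B takes them to reach 9.
Total = 40×9 + 200×13 + 240×8 + 220×7 + 70×9 + 60×10 = 7650.

7650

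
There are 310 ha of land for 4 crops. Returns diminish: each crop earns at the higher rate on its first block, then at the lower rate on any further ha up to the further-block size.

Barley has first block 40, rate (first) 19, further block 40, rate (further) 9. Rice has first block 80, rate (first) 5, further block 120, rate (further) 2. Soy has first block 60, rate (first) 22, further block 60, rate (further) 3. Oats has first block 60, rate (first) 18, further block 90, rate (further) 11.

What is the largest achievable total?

Treat each block as its own option and order by rate: Soy/tier1 22 > Barley/tier1 19 > Oats/tier1 18 > Oats/tier2 11 > Barley/tier2 9 > Rice/tier1 5 > Soy/tier2 3 > Rice/tier2 2.
Soy tier1 at 22: fill all 60 → 250 left.
Barley/tier1 (19): +40 → 210 left.
Oats tier1 at 18: fill all 60 → 150 left.
Fill Oats tier2 block (90 at 11) → 60 left.
Barley/tier2 (9): +40 → 20 left.
Rice/tier1: +20 of 80 at 5; pool empty.
Total = 22×60 + 19×40 + 18×60 + 11×90 + 9×40 + 5×20 = 4610.

4610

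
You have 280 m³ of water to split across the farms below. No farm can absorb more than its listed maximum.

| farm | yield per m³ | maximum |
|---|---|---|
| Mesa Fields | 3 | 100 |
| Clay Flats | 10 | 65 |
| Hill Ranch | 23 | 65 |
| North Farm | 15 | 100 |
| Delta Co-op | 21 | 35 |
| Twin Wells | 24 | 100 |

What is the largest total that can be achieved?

5830

Highest yield per m³ first: Twin Wells 24 > Hill Ranch 23 > Delta Co-op 21 > North Farm 15 > Clay Flats 10 > Mesa Fields 3.
Give Twin Wells 100 to hit its cap of 100 → 180 left.
Hill Ranch takes 65 to reach its cap of 65 → 115 left.
Delta Co-op takes 35 to reach its cap of 35 → 80 left.
North Farm has room for 100 but only 80 remain, so it gets 80.
Total = 23×65 + 15×80 + 21×35 + 24×100 = 5830.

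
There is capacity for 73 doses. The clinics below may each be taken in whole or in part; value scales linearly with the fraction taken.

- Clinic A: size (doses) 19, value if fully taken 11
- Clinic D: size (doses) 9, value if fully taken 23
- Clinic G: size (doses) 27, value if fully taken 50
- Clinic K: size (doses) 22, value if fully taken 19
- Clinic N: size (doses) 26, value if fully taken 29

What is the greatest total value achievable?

111.5

Rank by value-to-size ratio: Clinic D 23/9≈2.56, Clinic G 50/27≈1.85, Clinic N 29/26≈1.12, Clinic K 19/22≈0.864, Clinic A 11/19≈0.579.
Take all of Clinic D (9 doses, value 23) — 64 doses left.
Clinic G: take in full, 27 doses for value 50 — 37 left.
All 26 doses of Clinic N fit (value 29) — 11 remain.
Only 11 doses remain; take 11/22 of Clinic K for value 19×11/22 = 9.5.
Total value = 111.5.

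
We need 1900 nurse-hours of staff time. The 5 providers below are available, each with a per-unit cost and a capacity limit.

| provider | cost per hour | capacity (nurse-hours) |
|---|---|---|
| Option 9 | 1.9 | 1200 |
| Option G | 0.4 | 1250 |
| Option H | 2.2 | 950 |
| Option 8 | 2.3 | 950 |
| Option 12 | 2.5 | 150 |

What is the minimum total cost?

1735

Use providers in increasing cost order.
Option G (0.4): use full 1250 → 650 nurse-hours to go.
Take 650 from Option 9 at 1.9 to finish.
Option H, Option 8, Option 12: unused.
Cost = 1250×0.4 + 650×1.9 = 1735.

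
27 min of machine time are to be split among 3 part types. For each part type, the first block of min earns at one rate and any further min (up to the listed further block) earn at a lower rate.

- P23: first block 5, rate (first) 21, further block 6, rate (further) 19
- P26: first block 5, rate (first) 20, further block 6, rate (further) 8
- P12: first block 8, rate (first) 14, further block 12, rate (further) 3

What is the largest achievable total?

455

Treat each block as its own option and order by rate: P23/T1 21 > P26/T1 20 > P23/T2 19 > P12/T1 14 > P26/T2 8 > P12/T2 3.
P23 T1 at 21: fill all 5 — 22 left.
Fill P26 T1 block (5 at 20) — 17 left.
Fill P23 T2 block (6 at 19) — 11 left.
P12/T1 (14): +8 — 3 left.
P26/T2: +3 of 6 at 8; pool empty.
Total = 21×5 + 20×5 + 19×6 + 14×8 + 8×3 = 455.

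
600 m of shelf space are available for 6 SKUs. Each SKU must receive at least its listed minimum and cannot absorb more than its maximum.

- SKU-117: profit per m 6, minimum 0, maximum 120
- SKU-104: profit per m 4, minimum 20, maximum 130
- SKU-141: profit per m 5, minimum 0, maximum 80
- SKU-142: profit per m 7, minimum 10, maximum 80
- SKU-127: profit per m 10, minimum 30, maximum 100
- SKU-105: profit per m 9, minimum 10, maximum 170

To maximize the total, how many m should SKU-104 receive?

50

Meeting every minimum uses 0+20+0+10+30+10 = 70 m, leaving 530.
Rank by profit per m: SKU-127 10 > SKU-105 9 > SKU-142 7 > SKU-117 6 > SKU-141 5 > SKU-104 4.
SKU-127 takes 70 more to reach its cap of 100 → 460 left.
SKU-105 takes 160 more to reach its cap of 170 → 300 left.
Give SKU-142 70 more to hit its cap of 80 → 230 left.
SKU-117 takes 120 more to reach its cap of 120 → 110 left.
SKU-141: +80 to 80 (cap) → 30 left.
SKU-104 has room for 110 more but only 30 remain, so it gets 50.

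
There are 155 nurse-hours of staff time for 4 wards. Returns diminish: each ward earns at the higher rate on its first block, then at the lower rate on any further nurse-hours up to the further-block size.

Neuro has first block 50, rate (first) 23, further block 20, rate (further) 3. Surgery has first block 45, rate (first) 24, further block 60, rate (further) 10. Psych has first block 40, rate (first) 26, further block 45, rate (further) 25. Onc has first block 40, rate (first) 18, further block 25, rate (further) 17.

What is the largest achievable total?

Rank every tier by rate: Psych/first 26 > Psych/second 25 > Surgery/first 24 > Neuro/first 23 > Onc/first 18 > Onc/second 17 > Surgery/second 10 > Neuro/second 3.
Psych/first (26): +40 → 115 left.
Fill Psych second block (45 at 25) → 70 left.
Fill Surgery first block (45 at 24) → 25 left.
Neuro first at 23: only 25 left, fill 25.
Total = 26×40 + 25×45 + 24×45 + 23×25 = 3820.

3820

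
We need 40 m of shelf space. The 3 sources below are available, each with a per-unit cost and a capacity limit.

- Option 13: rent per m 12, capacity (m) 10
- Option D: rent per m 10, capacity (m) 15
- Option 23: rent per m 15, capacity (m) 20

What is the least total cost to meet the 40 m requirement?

Fill from the cheapest source first.
Option D at 10: take all 15 m — 25 still needed.
Option 13 at 12: take all 10 m — 15 still needed.
Option 23 (15): take the remaining 15 — done.
Cost = 15×10 + 10×12 + 15×15 = 495.

495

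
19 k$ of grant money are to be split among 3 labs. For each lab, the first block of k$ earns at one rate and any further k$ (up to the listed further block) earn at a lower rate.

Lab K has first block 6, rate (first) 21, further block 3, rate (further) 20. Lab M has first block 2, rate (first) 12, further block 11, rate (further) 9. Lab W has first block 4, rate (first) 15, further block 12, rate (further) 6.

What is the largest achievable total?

306

Rank every tier by rate: Lab K/tier1 21 > Lab K/tier2 20 > Lab W/tier1 15 > Lab M/tier1 12 > Lab M/tier2 9 > Lab W/tier2 6.
Lab K/tier1 (21): +6 — 13 left.
Lab K/tier2 (20): +3 — 10 left.
Lab W/tier1 (15): +4 — 6 left.
Lab M tier1 at 12: fill all 2 — 4 left.
Lab M/tier2: +4 of 11 at 9; pool empty.
Total = 21×6 + 20×3 + 15×4 + 12×2 + 9×4 = 306.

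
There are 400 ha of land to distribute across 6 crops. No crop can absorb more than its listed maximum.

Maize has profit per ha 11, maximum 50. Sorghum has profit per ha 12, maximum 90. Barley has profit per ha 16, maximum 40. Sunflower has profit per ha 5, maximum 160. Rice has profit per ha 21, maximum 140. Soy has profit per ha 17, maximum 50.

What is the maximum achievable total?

6210

Highest profit per ha first: Rice 21 > Soy 17 > Barley 16 > Sorghum 12 > Maize 11 > Sunflower 5.
Rice: +140 to 140 (cap) ; 260 left.
Give Soy 50 to hit its cap of 50 ; 210 left.
Barley: +40 to 40 (cap) ; 170 left.
Sorghum: +90 to 90 (cap) ; 80 left.
Maize takes 50 to reach its cap of 50 ; 30 left.
Sunflower: +30 (room for 160) → 30. Pool exhausted.
Total = 11×50 + 12×90 + 16×40 + 5×30 + 21×140 + 17×50 = 6210.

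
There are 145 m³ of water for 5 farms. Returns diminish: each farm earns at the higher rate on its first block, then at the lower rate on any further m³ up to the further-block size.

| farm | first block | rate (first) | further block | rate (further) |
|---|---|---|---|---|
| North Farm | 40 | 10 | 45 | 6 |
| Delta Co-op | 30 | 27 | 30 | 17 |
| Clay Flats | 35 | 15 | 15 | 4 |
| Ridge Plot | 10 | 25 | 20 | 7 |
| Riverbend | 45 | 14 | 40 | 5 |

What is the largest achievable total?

Treat each block as its own option and order by rate: Delta Co-op/first 27 > Ridge Plot/first 25 > Delta Co-op/second 17 > Clay Flats/first 15 > Riverbend/first 14 > North Farm/first 10 > Ridge Plot/second 7 > North Farm/second 6 > Riverbend/second 5 > Clay Flats/second 4.
Fill Delta Co-op first block (30 at 27) → 115 left.
Fill Ridge Plot first block (10 at 25) → 105 left.
Delta Co-op/second (17): +30 → 75 left.
Clay Flats first at 15: fill all 35 → 40 left.
40 remain; put them into Riverbend first at 14.
Total = 27×30 + 25×10 + 17×30 + 15×35 + 14×40 = 2655.

2655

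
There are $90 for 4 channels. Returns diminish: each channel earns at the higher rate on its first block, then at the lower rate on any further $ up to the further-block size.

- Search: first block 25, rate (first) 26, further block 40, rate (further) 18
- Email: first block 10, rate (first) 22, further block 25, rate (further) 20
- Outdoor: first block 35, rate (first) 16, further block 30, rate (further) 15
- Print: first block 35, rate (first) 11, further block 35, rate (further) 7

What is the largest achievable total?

1910

Rank every tier by rate: Search/tier1 26 > Email/tier1 22 > Email/tier2 20 > Search/tier2 18 > Outdoor/tier1 16 > Outdoor/tier2 15 > Print/tier1 11 > Print/tier2 7.
Fill Search tier1 block (25 at 26) ; 65 left.
Fill Email tier1 block (10 at 22) ; 55 left.
Email/tier2 (20): +25 ; 30 left.
Search/tier2: +30 of 40 at 18; pool empty.
Total = 26×25 + 22×10 + 20×25 + 18×30 = 1910.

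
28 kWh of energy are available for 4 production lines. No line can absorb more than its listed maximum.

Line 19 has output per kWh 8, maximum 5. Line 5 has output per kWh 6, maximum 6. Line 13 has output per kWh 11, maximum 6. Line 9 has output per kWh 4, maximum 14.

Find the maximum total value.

Rank by output per kWh: Line 13 11 > Line 19 8 > Line 5 6 > Line 9 4.
Line 13: +6 to 6 (cap) → 22 left.
Line 19 takes 5 to reach its cap of 5 → 17 left.
Line 5 takes 6 to reach its cap of 6 → 11 left.
Line 9: +11 (room for 14) → 11. Pool exhausted.
Total = 8×5 + 6×6 + 11×6 + 4×11 = 186.

186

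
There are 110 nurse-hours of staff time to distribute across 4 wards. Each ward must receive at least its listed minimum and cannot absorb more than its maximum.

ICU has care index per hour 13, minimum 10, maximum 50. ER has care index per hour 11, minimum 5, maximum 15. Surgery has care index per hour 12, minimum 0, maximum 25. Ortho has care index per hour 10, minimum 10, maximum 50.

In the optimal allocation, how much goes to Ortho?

20

Meeting every minimum uses 10+5+0+10 = 25 nurse-hours, leaving 85.
Rank by care index per hour: ICU 13 > Surgery 12 > ER 11 > Ortho 10.
ICU takes 40 more to reach its cap of 50 — 45 left.
Surgery: +25 to 25 (cap) — 20 left.
ER: +10 to 15 (cap) — 10 left.
Ortho: +10 (room for 40) → 20. Pool exhausted.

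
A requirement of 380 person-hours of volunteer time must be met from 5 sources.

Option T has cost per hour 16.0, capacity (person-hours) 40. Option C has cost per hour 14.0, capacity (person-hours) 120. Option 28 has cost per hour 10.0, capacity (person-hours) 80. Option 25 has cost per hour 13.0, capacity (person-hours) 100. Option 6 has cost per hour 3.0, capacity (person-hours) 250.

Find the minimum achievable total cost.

2200

Fill from the cheapest source first.
Option 6 (3.0): use full 250 ; 130 person-hours to go.
Option 28 (10.0): use full 80 ; 50 person-hours to go.
Option 25 at 13.0: take 50 of its 100 ; requirement met.
Option C, Option T: unused.
Cost = 250×3.0 + 80×10.0 + 50×13.0 = 2200.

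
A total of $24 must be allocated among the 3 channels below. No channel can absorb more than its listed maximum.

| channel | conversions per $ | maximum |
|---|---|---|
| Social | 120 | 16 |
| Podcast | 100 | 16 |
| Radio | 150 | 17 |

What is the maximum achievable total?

Rank by conversions per $: Radio 150 > Social 120 > Podcast 100.
Radio takes 17 to reach its cap of 17 ; 7 left.
Social has room for 16 but only 7 remain, so it gets 7.
Total = 120×7 + 150×17 = 3390.

3390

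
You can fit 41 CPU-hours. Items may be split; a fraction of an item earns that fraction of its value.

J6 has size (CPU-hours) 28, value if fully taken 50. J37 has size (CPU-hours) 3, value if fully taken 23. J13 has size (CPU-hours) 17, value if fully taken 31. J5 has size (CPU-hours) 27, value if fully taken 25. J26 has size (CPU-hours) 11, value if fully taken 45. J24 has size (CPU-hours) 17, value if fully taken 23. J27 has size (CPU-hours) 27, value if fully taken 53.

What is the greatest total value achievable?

121

Best value per unit of size first: J37 23/3≈7.67, J26 45/11≈4.09, J27 53/27≈1.96, J13 31/17≈1.82, J6 50/28≈1.79, J24 23/17≈1.35, J5 25/27≈0.926.
Take all of J37 (3 CPU-hours, value 23) — 38 CPU-hours left.
Take all of J26 (11 CPU-hours, value 45) — 27 CPU-hours left.
Take all of J27 (27 CPU-hours, value 53) — 0 CPU-hours left.
Total value = 121.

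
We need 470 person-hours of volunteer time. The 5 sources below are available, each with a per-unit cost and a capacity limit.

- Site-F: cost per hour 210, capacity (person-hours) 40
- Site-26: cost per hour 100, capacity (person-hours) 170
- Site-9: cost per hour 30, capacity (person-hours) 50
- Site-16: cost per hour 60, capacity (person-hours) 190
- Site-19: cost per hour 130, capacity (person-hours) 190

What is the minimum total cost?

37700

Fill from the cheapest source first.
Site-9 at 30: take all 50 person-hours ; 420 still needed.
Site-16 at 60: take all 190 person-hours ; 230 still needed.
Take 170 from Site-26 at 100 ; need 60 more.
Site-19 (130): take the remaining 60 ; done.
Site-F: unused.
Cost = 50×30 + 190×60 + 170×100 + 60×130 = 37700.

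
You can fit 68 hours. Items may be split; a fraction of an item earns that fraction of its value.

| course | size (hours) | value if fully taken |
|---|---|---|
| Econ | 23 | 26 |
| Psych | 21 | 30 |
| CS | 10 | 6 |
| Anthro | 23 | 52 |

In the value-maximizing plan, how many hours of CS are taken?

Rank by value-to-size ratio: Anthro 52/23≈2.26, Psych 30/21≈1.43, Econ 26/23≈1.13, CS 6/10≈0.6.
Take all of Anthro (23 hours, value 52) ; 45 hours left.
Take all of Psych (21 hours, value 30) ; 24 hours left.
Take all of Econ (23 hours, value 26) ; 1 hours left.
1 hours left: a 1/10 share of CS gives 6×1/10 = 0.6.

1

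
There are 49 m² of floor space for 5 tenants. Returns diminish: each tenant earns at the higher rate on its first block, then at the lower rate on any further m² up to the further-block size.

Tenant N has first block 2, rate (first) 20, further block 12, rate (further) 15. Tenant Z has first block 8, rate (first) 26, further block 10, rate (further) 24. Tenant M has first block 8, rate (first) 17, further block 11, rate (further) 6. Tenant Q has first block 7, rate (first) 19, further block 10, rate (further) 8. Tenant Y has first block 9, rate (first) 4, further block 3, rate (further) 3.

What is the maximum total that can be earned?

953

Treat each block as its own option and order by rate: Tenant Z/first 26 > Tenant Z/second 24 > Tenant N/first 20 > Tenant Q/first 19 > Tenant M/first 17 > Tenant N/second 15 > Tenant Q/second 8 > Tenant M/second 6 > Tenant Y/first 4 > Tenant Y/second 3.
Fill Tenant Z first block (8 at 26) ; 41 left.
Tenant Z/second (24): +10 ; 31 left.
Tenant N/first (20): +2 ; 29 left.
Fill Tenant Q first block (7 at 19) ; 22 left.
Tenant M first at 17: fill all 8 ; 14 left.
Tenant N second at 15: fill all 12 ; 2 left.
Tenant Q second at 8: only 2 left, fill 2.
Total = 26×8 + 24×10 + 20×2 + 19×7 + 17×8 + 15×12 + 8×2 = 953.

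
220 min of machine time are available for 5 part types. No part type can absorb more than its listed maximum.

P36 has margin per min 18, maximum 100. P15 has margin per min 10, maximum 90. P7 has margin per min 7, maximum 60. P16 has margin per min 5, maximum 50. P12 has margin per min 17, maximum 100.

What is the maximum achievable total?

Order the part types by margin per min: P36 18 > P12 17 > P15 10 > P7 7 > P16 5.
P36 takes 100 to reach its cap of 100 ; 120 left.
P12: +100 to 100 (cap) ; 20 left.
P15 has room for 90 but only 20 remain, so it gets 20.
Total = 18×100 + 10×20 + 17×100 = 3700.

3700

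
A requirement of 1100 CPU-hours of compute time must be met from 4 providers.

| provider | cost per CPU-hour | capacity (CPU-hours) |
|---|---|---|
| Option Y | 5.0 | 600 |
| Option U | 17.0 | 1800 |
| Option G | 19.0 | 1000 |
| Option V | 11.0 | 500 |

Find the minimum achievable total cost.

Cheapest first:
Option Y at 5.0: take all 600 CPU-hours ; 500 still needed.
Option V (11.0): use full 500 ; 0 CPU-hours to go.
Option U, Option G: unused.
Cost = 600×5.0 + 500×11.0 = 8500.

8500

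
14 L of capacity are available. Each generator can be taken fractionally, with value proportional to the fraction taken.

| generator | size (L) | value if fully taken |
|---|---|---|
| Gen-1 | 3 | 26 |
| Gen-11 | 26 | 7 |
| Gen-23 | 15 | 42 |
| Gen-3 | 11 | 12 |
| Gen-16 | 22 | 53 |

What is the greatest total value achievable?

56.8

Rank by value-to-size ratio: Gen-1 26/3≈8.67, Gen-23 42/15≈2.8, Gen-16 53/22≈2.41, Gen-3 12/11≈1.09, Gen-11 7/26≈0.269.
All 3 L of Gen-1 fit (value 26) — 11 remain.
Fill the last 11 L with part of Gen-23: 11/15 of it earns 30.8.
Total value = 56.8.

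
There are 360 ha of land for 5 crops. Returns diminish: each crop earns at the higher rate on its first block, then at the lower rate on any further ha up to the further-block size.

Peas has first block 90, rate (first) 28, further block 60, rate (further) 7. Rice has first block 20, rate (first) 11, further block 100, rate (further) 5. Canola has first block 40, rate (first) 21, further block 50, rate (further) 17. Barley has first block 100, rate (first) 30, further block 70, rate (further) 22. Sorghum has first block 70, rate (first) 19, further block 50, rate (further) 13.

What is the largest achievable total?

Treat each block as its own option and order by rate: Barley/tier1 30 > Peas/tier1 28 > Barley/tier2 22 > Canola/tier1 21 > Sorghum/tier1 19 > Canola/tier2 17 > Sorghum/tier2 13 > Rice/tier1 11 > Peas/tier2 7 > Rice/tier2 5.
Barley/tier1 (30): +100 — 260 left.
Fill Peas tier1 block (90 at 28) — 170 left.
Barley/tier2 (22): +70 — 100 left.
Canola tier1 at 21: fill all 40 — 60 left.
60 remain; put them into Sorghum tier1 at 19.
Total = 30×100 + 28×90 + 22×70 + 21×40 + 19×60 = 9040.

9040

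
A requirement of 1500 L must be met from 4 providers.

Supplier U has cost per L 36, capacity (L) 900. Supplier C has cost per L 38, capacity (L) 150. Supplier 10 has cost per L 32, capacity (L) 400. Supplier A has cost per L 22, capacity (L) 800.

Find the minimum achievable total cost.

41200

Use providers in increasing cost order.
Take 800 from Supplier A at 22 — need 700 more.
Supplier 10 (32): use full 400 — 300 L to go.
Supplier U at 36: take 300 of its 900 — requirement met.
Supplier C: unused.
Cost = 800×22 + 400×32 + 300×36 = 41200.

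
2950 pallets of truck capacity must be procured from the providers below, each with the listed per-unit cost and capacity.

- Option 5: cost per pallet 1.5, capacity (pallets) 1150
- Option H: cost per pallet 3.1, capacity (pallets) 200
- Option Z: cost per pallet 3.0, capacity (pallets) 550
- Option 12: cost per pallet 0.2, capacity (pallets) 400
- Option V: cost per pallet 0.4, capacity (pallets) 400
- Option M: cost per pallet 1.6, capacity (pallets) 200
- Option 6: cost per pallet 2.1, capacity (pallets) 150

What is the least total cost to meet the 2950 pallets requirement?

4560

Cheapest first:
Option 12 at 0.2: take all 400 pallets — 2550 still needed.
Take 400 from Option V at 0.4 — need 2150 more.
Option 5 (1.5): use full 1150 — 1000 pallets to go.
Take 200 from Option M at 1.6 — need 800 more.
Option 6 (2.1): use full 150 — 650 pallets to go.
Option Z (3.0): use full 550 — 100 pallets to go.
Option H (3.1): take the remaining 100 — done.
Cost = 400×0.2 + 400×0.4 + 1150×1.5 + 200×1.6 + 150×2.1 + 550×3.0 + 100×3.1 = 4560.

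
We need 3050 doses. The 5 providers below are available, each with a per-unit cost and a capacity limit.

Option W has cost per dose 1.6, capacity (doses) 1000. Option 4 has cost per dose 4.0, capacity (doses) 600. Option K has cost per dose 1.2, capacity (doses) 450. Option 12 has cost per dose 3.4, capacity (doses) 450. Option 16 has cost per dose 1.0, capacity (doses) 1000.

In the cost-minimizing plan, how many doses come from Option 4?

150

Use providers in increasing cost order.
Option 16 (1.0): use full 1000 ; 2050 doses to go.
Option K at 1.2: take all 450 doses ; 1600 still needed.
Option W at 1.6: take all 1000 doses ; 600 still needed.
Take 450 from Option 12 at 3.4 ; need 150 more.
Option 4 at 4.0: take 150 of its 600 ; requirement met.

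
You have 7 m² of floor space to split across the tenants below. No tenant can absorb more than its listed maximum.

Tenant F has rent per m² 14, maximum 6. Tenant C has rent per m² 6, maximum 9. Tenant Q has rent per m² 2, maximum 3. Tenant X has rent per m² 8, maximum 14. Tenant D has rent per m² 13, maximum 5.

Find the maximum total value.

97

Rank by rent per m²: Tenant F 14 > Tenant D 13 > Tenant X 8 > Tenant C 6 > Tenant Q 2.
Tenant F: +6 to 6 (cap) → 1 left.
Only 1 left; Tenant D takes them to reach 1.
Total = 14×6 + 13×1 = 97.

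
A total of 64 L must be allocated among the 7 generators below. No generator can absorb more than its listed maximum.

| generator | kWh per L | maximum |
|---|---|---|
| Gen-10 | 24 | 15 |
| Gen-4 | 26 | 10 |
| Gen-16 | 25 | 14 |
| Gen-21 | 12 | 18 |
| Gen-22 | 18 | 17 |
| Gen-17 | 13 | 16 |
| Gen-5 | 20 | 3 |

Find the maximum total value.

1401

Rank by kWh per L: Gen-4 26 > Gen-16 25 > Gen-10 24 > Gen-5 20 > Gen-22 18 > Gen-17 13 > Gen-21 12.
Gen-4 takes 10 to reach its cap of 10 → 54 left.
Gen-16: +14 to 14 (cap) → 40 left.
Gen-10 takes 15 to reach its cap of 15 → 25 left.
Gen-5: +3 to 3 (cap) → 22 left.
Gen-22 takes 17 to reach its cap of 17 → 5 left.
Gen-17: +5 (room for 16) → 5. Pool exhausted.
Total = 24×15 + 26×10 + 25×14 + 18×17 + 13×5 + 20×3 = 1401.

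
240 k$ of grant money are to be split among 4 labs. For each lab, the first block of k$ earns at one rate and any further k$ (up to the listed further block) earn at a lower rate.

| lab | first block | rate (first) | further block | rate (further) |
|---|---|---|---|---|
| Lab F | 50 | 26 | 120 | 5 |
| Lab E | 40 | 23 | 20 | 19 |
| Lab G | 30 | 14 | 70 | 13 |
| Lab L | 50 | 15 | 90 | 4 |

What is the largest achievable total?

Order all 8 blocks by rate: Lab F/tier1 26 > Lab E/tier1 23 > Lab E/tier2 19 > Lab L/tier1 15 > Lab G/tier1 14 > Lab G/tier2 13 > Lab F/tier2 5 > Lab L/tier2 4.
Fill Lab F tier1 block (50 at 26) → 190 left.
Lab E/tier1 (23): +40 → 150 left.
Lab E tier2 at 19: fill all 20 → 130 left.
Lab L/tier1 (15): +50 → 80 left.
Lab G tier1 at 14: fill all 30 → 50 left.
50 remain; put them into Lab G tier2 at 13.
Total = 26×50 + 23×40 + 19×20 + 15×50 + 14×30 + 13×50 = 4420.

4420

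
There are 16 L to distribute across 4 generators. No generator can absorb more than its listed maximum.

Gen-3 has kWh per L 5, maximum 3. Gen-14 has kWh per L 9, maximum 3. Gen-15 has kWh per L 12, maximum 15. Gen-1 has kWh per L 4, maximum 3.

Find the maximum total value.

Order the generators by kWh per L: Gen-15 12 > Gen-14 9 > Gen-3 5 > Gen-1 4.
Give Gen-15 15 to hit its cap of 15 — 1 left.
Gen-14 has room for 3 but only 1 remain, so it gets 1.
Total = 9×1 + 12×15 = 189.

189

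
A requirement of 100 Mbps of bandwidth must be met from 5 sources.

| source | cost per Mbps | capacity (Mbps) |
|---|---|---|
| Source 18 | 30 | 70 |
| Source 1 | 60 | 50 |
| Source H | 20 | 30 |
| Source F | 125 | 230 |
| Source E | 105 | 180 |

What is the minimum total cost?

2700

Fill from the cheapest source first.
Source H at 20: take all 30 Mbps → 70 still needed.
Source 18 (30): use full 70 → 0 Mbps to go.
Source 1, Source E, Source F: unused.
Cost = 30×20 + 70×30 = 2700.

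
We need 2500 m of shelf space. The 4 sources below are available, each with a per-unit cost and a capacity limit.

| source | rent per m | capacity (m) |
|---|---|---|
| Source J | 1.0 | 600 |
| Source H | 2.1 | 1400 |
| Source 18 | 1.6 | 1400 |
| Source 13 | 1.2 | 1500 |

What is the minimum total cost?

Fill from the cheapest source first.
Take 600 from Source J at 1.0 → need 1900 more.
Source 13 at 1.2: take all 1500 m → 400 still needed.
Source 18 (1.6): take the remaining 400 → done.
Source H: unused.
Cost = 600×1.0 + 1500×1.2 + 400×1.6 = 3040.

3040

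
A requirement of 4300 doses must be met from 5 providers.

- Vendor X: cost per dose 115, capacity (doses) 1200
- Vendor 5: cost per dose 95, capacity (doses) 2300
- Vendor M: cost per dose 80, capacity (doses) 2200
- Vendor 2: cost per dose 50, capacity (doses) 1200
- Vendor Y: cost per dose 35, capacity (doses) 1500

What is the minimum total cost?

240500

Fill from the cheapest provider first.
Vendor Y (35): use full 1500 — 2800 doses to go.
Vendor 2 at 50: take all 1200 doses — 1600 still needed.
Take 1600 from Vendor M at 80 to finish.
Vendor 5, Vendor X: unused.
Cost = 1500×35 + 1200×50 + 1600×80 = 240500.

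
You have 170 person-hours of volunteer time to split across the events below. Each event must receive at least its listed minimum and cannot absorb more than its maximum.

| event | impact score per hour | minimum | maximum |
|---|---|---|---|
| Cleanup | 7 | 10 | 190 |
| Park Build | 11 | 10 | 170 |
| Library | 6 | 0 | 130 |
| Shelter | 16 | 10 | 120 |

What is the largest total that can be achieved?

Meeting every minimum uses 10+10+0+10 = 30 person-hours, leaving 140.
Rank by impact score per hour: Shelter 16 > Park Build 11 > Cleanup 7 > Library 6.
Shelter: +110 to 120 (cap) ; 30 left.
Park Build has room for 160 more but only 30 remain, so it gets 40.
Total = 7×10 + 11×40 + 16×120 = 2430.

2430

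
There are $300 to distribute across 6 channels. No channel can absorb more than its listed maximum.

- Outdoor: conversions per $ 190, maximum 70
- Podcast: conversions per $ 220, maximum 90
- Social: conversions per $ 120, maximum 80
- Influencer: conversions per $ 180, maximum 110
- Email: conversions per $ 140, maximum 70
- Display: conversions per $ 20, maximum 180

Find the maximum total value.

57100

Highest conversions per $ first: Podcast 220 > Outdoor 190 > Influencer 180 > Email 140 > Social 120 > Display 20.
Give Podcast 90 to hit its cap of 90 ; 210 left.
Give Outdoor 70 to hit its cap of 70 ; 140 left.
Give Influencer 110 to hit its cap of 110 ; 30 left.
Email: +30 (room for 70) → 30. Pool exhausted.
Total = 190×70 + 220×90 + 180×110 + 140×30 = 57100.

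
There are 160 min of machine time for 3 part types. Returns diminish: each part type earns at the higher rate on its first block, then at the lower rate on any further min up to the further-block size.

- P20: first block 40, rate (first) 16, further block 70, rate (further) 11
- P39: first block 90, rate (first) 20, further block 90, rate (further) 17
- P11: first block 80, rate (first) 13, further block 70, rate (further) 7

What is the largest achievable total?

2990

Order all 6 blocks by rate: P39/T1 20 > P39/T2 17 > P20/T1 16 > P11/T1 13 > P20/T2 11 > P11/T2 7.
P39 T1 at 20: fill all 90 → 70 left.
P39/T2: +70 of 90 at 17; pool empty.
Total = 20×90 + 17×70 = 2990.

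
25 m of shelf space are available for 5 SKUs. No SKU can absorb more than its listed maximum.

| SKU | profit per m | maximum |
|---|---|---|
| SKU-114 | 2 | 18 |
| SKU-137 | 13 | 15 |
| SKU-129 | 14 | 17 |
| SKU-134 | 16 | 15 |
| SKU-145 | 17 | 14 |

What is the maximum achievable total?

Rank by profit per m: SKU-145 17 > SKU-134 16 > SKU-129 14 > SKU-137 13 > SKU-114 2.
SKU-145 takes 14 to reach its cap of 14 → 11 left.
Only 11 left; SKU-134 takes them to reach 11.
Total = 16×11 + 17×14 = 414.

414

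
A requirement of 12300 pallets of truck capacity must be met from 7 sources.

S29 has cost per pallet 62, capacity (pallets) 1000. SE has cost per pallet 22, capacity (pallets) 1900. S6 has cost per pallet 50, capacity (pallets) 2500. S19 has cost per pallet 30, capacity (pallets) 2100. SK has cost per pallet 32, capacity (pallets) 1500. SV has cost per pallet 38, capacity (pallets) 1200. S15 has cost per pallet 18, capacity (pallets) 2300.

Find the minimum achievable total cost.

414400

Fill from the cheapest source first.
S15 (18): use full 2300 ; 10000 pallets to go.
SE (22): use full 1900 ; 8100 pallets to go.
Take 2100 from S19 at 30 ; need 6000 more.
SK (32): use full 1500 ; 4500 pallets to go.
SV at 38: take all 1200 pallets ; 3300 still needed.
S6 (50): use full 2500 ; 800 pallets to go.
S29 (62): take the remaining 800 ; done.
Cost = 2300×18 + 1900×22 + 2100×30 + 1500×32 + 1200×38 + 2500×50 + 800×62 = 414400.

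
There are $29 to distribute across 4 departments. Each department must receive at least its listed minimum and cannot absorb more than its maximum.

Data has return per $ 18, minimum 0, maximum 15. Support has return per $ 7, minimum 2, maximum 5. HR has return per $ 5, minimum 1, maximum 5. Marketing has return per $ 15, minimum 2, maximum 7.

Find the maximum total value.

420

Meeting every minimum uses 0+2+1+2 = 5 $, leaving 24.
Highest return per $ first: Data 18 > Marketing 15 > Support 7 > HR 5.
Give Data 15 more to hit its cap of 15 ; 9 left.
Marketing takes 5 more to reach its cap of 7 ; 4 left.
Support takes 3 more to reach its cap of 5 ; 1 left.
HR has room for 4 more but only 1 remain, so it gets 2.
Total = 18×15 + 7×5 + 5×2 + 15×7 = 420.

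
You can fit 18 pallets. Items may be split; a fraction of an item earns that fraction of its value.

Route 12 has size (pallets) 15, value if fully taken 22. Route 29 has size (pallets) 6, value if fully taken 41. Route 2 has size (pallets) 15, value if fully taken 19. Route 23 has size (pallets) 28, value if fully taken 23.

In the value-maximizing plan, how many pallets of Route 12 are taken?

12

Sort by value density: Route 29 41/6≈6.83, Route 12 22/15≈1.47, Route 2 19/15≈1.27, Route 23 23/28≈0.821.
Take all of Route 29 (6 pallets, value 41) → 12 pallets left.
Fill the last 12 pallets with part of Route 12: 12/15 of it earns 17.6.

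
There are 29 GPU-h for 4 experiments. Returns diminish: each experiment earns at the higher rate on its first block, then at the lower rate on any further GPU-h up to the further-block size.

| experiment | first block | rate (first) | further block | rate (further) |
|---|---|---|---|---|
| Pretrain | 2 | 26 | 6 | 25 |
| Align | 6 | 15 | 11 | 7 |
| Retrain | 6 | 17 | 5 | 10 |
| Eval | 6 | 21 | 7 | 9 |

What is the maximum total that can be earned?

Order all 8 blocks by rate: Pretrain/tier1 26 > Pretrain/tier2 25 > Eval/tier1 21 > Retrain/tier1 17 > Align/tier1 15 > Retrain/tier2 10 > Eval/tier2 9 > Align/tier2 7.
Pretrain/tier1 (26): +2 ; 27 left.
Pretrain tier2 at 25: fill all 6 ; 21 left.
Eval/tier1 (21): +6 ; 15 left.
Retrain tier1 at 17: fill all 6 ; 9 left.
Align tier1 at 15: fill all 6 ; 3 left.
Retrain tier2 at 10: only 3 left, fill 3.
Total = 26×2 + 25×6 + 21×6 + 17×6 + 15×6 + 10×3 = 550.

550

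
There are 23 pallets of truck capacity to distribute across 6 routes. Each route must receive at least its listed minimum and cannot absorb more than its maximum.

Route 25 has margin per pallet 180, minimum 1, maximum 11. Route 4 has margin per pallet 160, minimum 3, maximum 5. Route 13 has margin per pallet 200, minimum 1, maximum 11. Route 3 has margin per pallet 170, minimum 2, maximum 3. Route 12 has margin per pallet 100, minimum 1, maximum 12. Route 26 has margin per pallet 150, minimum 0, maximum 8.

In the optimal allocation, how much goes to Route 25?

6

Meeting every minimum uses 1+3+1+2+1+0 = 8 pallets, leaving 15.
Rank by margin per pallet: Route 13 200 > Route 25 180 > Route 3 170 > Route 4 160 > Route 26 150 > Route 12 100.
Route 13 takes 10 more to reach its cap of 11 → 5 left.
Route 25: +5 (room for 10) → 6. Pool exhausted.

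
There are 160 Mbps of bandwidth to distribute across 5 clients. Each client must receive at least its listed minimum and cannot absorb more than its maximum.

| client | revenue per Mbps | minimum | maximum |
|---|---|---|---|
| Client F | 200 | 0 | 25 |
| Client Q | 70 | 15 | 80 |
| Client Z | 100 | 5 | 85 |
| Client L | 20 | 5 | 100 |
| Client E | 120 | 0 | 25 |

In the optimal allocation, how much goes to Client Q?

20

Meeting every minimum uses 0+15+5+5+0 = 25 Mbps, leaving 135.
Highest revenue per Mbps first: Client F 200 > Client E 120 > Client Z 100 > Client Q 70 > Client L 20.
Give Client F 25 more to hit its cap of 25 ; 110 left.
Client E: +25 to 25 (cap) ; 85 left.
Client Z takes 80 more to reach its cap of 85 ; 5 left.
Client Q: +5 (room for 65) → 20. Pool exhausted.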